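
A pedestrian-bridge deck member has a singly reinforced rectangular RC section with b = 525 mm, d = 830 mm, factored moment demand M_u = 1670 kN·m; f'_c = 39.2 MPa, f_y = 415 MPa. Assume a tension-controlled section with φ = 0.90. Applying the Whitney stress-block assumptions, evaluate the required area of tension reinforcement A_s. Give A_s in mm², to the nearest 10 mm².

A_s ≈ 5880 mm²

M_n = M_u/φ = 1670/0.90 = 1855.56 kN·m.
With M_n = 0.85 f'_c a b (d − a/2), solve the quadratic for a:
a = d − √(d² − 2M_n/(0.85 f'_c b)) = 830 − √(830² − 2 × 1855.56×10⁶/(0.85 × 39.2 × 525)) = 139.53 mm.
A_s = 0.85 f'_c a b / f_y = 0.85 × 39.2 × 139.53 × 525 / 415 = 5881.4 mm².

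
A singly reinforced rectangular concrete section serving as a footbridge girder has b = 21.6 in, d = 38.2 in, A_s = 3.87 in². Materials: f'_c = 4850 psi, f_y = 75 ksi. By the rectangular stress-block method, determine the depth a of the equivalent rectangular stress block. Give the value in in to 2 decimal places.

a ≈ 3.26 in

T = A_s f_y = 3.87 × 75 = 290.25 kips.
a = T/(0.85 f'_c b) = 290.25/(0.85 × 4.85 × 21.6) = 3.26 in.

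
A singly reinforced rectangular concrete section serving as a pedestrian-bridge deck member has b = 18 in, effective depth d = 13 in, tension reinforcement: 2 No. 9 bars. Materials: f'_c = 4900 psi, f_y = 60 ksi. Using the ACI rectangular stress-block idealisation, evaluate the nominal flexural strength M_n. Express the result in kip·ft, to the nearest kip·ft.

M_n ≈ 122 kip·ft

A_s = 2 × 1 = 2 in².
T = A_s f_y = 2 × 60 = 120 kips.
a = T/(0.85 f'_c b) = 120/(0.85 × 4.9 × 18) = 1.601 in.
M_n = T(d − a/2) = 120 × (13 − 0.8005) = 1463.9 kip·in = 1463.9/12 = 121.99 kip·ft.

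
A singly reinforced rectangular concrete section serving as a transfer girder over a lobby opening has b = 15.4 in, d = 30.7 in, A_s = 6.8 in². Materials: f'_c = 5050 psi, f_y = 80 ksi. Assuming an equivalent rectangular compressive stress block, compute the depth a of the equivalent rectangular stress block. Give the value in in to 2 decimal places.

a ≈ 8.23 in

T = A_s f_y = 6.8 × 80 = 544 kips.
a = T/(0.85 f'_c b) = 544/(0.85 × 5.05 × 15.4) = 8.23 in.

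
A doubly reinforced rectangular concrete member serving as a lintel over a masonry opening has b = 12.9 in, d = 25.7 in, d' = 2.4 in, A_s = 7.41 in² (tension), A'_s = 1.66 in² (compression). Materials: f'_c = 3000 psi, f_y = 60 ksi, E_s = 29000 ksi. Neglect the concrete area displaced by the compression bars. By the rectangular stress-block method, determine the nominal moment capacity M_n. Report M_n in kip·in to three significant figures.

M_n ≈ 9380 kip·in

Assume both steels yield.
a = (A_s − A'_s) f_y/(0.85 f'_c b) = (7.41 − 1.66) × 60/(0.85 × 3 × 12.9) = 10.488 in.
c = a/β₁ = 10.488/0.85 = 12.339 in; ε'_s = 0.003(c − d')/c = 0.0024 ≥ ε_y = 0.0021, so the compression steel yields.
M_n = (A_s − A'_s) f_y (d − a/2) + A'_s f_y (d − d') = 345 × (25.7 − 5.244) + 99.6 × (25.7 − 2.4) = 7057.3 + 2320.7 = 9378.0 kip·in.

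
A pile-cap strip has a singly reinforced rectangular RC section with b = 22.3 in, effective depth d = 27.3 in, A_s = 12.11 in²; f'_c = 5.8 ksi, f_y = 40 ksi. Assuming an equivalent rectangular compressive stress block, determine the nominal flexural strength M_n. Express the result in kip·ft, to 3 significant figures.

M_n ≈ 1010 kip·ft

T = A_s f_y = 12.11 × 40 = 484.4 kips.
a = T/(0.85 f'_c b) = 484.4/(0.85 × 5.8 × 22.3) = 4.406 in.
M_n = T(d − a/2) = 484.4 × (27.3 − 2.203) = 12157.0 kip·in = 12157.0/12 = 1013.08 kip·ft.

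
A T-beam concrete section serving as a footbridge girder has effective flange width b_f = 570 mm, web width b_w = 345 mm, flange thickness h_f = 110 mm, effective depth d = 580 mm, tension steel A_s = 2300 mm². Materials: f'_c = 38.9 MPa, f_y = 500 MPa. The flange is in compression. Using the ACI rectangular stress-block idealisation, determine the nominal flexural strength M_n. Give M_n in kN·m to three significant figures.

M_n ≈ 632 kN·m

Tension: T = A_s f_y = 2300 × 500 = 1150000 N.
Try a within the flange: a = T/(0.85 f'_c b_f) = 1150000/(0.85 × 38.9 × 570) = 61.02 mm.
Since a = 61.02 ≤ h_f = 110 mm, the stress block lies entirely in the flange; analyse as a rectangular beam of width b_f.
M_n = T(d − a/2) = 1150000 × (580 − 30.51) = 631.91 × 10⁶ N·mm.
M_n = 631.91 kN·m.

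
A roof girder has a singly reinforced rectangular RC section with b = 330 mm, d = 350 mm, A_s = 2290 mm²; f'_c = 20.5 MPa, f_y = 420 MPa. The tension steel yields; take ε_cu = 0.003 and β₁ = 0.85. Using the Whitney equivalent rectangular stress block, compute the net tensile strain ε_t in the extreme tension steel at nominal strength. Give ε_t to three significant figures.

a = A_s f_y/(0.85 f'_c b) = 167.26 mm.
β₁ = 0.85, so c = a/β₁ = 167.26/0.85 = 196.78 mm.
From the linear strain diagram with ε_cu = 0.003: ε_t = 0.003 (d − c)/c = 0.003 × (350 − 196.78)/196.78 = 0.00234.
ε_t < 0.004 — the section is over-reinforced for flexure under ACI limits.

ε_t ≈ 0.00234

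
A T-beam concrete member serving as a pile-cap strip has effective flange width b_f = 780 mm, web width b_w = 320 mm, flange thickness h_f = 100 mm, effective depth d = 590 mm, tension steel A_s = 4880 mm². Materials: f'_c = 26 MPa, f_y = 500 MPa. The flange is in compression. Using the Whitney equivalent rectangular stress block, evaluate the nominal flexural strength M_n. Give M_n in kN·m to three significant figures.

Tension: T = A_s f_y = 4880 × 500 = 2440000 N.
Try a within the flange: a = T/(0.85 f'_c b_f) = 2440000/(0.85 × 26 × 780) = 141.55 mm.
a = 141.55 > h_f = 100 mm: the block extends into the web. Split into flange-overhang and web parts.
C_f = 0.85 f'_c (b_f − b_w) h_f = 0.85 × 26 × (780 − 320) × 100 = 1016600 N.
Remaining web compression depth: a_w = (T − C_f)/(0.85 f'_c b_w) = (2440000 − 1016600)/(0.85 × 26 × 320) = 201.27 mm.
M_n = C_f(d − h_f/2) + (T − C_f)(d − a_w/2) = 1016600 × (590 − 50) + 1423400 × (590 − 100.635) = 548.96 + 696.56 = 1245.52 × 10⁶ N·mm.
M_n = 1245.52 kN·m.

M_n ≈ 1250 kN·m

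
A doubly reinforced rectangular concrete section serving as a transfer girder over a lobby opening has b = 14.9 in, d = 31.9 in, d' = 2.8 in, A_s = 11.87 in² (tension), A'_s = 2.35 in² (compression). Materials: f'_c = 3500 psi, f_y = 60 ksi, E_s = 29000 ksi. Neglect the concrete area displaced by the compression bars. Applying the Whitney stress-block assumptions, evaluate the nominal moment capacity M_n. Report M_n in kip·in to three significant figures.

M_n ≈ 18600 kip·in

Assume both steels yield.
a = (A_s − A'_s) f_y/(0.85 f'_c b) = (11.87 − 2.35) × 60/(0.85 × 3.5 × 14.9) = 12.886 in.
c = a/β₁ = 12.886/0.85 = 15.160 in; ε'_s = 0.003(c − d')/c = 0.0024 ≥ ε_y = 0.0021, so the compression steel yields.
M_n = (A_s − A'_s) f_y (d − a/2) + A'_s f_y (d − d') = 571.2 × (31.9 − 6.443) + 141 × (31.9 − 2.8) = 14541.0 + 4103.1 = 18644.1 kip·in.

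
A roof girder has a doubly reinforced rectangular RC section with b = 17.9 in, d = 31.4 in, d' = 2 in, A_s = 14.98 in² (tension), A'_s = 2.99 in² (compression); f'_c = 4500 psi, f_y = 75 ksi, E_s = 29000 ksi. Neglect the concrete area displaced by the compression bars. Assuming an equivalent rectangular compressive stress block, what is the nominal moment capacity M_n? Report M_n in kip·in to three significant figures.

M_n ≈ 28900 kip·in

Assume both steels yield.
a = (A_s − A'_s) f_y/(0.85 f'_c b) = (14.98 − 2.99) × 75/(0.85 × 4.5 × 17.9) = 13.134 in.
c = a/β₁ = 13.134/0.825 = 15.920 in; ε'_s = 0.003(c − d')/c = 0.0026 ≥ ε_y = 0.0026, so the compression steel yields.
M_n = (A_s − A'_s) f_y (d − a/2) + A'_s f_y (d − d') = 899.25 × (31.4 − 6.567) + 224.25 × (31.4 − 2) = 22331.1 + 6593.0 = 28924.1 kip·in.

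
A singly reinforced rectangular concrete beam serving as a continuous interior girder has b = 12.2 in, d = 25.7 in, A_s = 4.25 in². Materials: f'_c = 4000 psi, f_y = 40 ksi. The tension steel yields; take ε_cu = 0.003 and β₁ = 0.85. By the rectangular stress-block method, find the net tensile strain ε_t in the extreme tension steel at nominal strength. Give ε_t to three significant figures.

ε_t ≈ 0.0130

a = A_s f_y/(0.85 f'_c b) = 4.098 in.
β₁ = 0.85, so c = a/β₁ = 4.098/0.85 = 4.821 in.
From the linear strain diagram with ε_cu = 0.003: ε_t = 0.003 (d − c)/c = 0.003 × (25.7 − 4.821)/4.821 = 0.0130.
Since ε_t ≥ 0.005, the section is tension-controlled.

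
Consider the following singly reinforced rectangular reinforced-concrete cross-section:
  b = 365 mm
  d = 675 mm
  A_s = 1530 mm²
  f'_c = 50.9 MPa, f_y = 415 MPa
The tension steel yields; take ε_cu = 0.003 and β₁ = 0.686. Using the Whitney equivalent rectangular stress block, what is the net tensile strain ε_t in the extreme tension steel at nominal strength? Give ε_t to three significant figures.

a = A_s f_y/(0.85 f'_c b) = 40.21 mm.
β₁ = 0.686, so c = a/β₁ = 40.21/0.686 = 58.62 mm.
From the linear strain diagram with ε_cu = 0.003: ε_t = 0.003 (d − c)/c = 0.003 × (675 − 58.62)/58.62 = 0.0315.
Since ε_t ≥ 0.005, the section is tension-controlled.

ε_t ≈ 0.0315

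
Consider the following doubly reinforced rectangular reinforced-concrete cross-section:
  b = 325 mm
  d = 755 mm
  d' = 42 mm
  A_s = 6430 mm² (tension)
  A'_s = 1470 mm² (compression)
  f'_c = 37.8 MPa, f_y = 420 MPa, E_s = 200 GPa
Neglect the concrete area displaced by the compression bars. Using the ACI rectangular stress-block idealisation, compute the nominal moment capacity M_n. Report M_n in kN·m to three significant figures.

Assume both tension and compression steel yield.
Net tension couple steel: A_s − A'_s = 4960 mm².
a = (A_s − A'_s) f_y / (0.85 f'_c b) = 2083200/(0.85 × 37.8 × 325) = 199.50 mm.
c = a/β₁ = 199.50/0.78 = 255.77 mm; ε'_s = 0.003(c − d')/c = 0.0025 ≥ f_y/E_s = 0.0021, so compression steel does yield.
M_n = (A_s − A'_s) f_y (d − a/2) + A'_s f_y (d − d') = [2083200 × (755 − 99.75) + 617400 × (755 − 42)] × 10⁻⁶ = 1365.02 + 440.21 = 1805.23 kN·m.

M_n ≈ 1810 kN·m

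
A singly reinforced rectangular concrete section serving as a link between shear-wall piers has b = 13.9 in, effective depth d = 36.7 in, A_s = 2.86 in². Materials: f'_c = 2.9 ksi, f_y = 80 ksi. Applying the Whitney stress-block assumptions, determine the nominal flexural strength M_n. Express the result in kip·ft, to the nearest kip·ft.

M_n ≈ 636 kip·ft

T = A_s f_y = 2.86 × 80 = 228.8 kips.
a = T/(0.85 f'_c b) = 228.8/(0.85 × 2.9 × 13.9) = 6.678 in.
M_n = T(d − a/2) = 228.8 × (36.7 − 3.339) = 7633.0 kip·in = 7633.0/12 = 636.08 kip·ft.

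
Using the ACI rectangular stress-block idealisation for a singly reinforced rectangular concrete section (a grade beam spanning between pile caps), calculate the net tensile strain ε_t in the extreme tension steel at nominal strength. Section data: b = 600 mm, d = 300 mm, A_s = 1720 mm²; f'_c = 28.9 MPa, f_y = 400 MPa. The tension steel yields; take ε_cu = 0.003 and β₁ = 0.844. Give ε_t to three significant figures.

a = A_s f_y/(0.85 f'_c b) = 46.68 mm.
β₁ = 0.844, so c = a/β₁ = 46.68/0.844 = 55.31 mm.
From the linear strain diagram with ε_cu = 0.003: ε_t = 0.003 (d − c)/c = 0.003 × (300 − 55.31)/55.31 = 0.0133.
Since ε_t ≥ 0.005, the section is tension-controlled.

ε_t ≈ 0.0133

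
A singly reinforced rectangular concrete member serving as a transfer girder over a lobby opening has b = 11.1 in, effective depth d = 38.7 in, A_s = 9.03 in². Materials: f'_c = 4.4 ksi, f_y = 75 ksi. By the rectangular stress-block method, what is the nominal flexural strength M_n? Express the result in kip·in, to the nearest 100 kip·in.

M_n ≈ 20700 kip·in

T = A_s f_y = 9.03 × 75 = 677.25 kips.
a = T/(0.85 f'_c b) = 677.25/(0.85 × 4.4 × 11.1) = 16.314 in.
M_n = T(d − a/2) = 677.25 × (38.7 − 8.157) = 20685.2 kip·in.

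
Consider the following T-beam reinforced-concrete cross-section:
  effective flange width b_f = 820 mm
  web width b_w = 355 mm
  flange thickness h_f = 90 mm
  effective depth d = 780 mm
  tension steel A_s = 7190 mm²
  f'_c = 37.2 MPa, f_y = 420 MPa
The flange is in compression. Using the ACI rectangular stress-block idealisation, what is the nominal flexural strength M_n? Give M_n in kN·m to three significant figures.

M_n ≈ 2170 kN·m

Tension: T = A_s f_y = 7190 × 420 = 3019800 N.
Try a within the flange: a = T/(0.85 f'_c b_f) = 3019800/(0.85 × 37.2 × 820) = 116.47 mm.
a = 116.47 > h_f = 90 mm: the block extends into the web. Split into flange-overhang and web parts.
C_f = 0.85 f'_c (b_f − b_w) h_f = 0.85 × 37.2 × (820 − 355) × 90 = 1323297 N.
Remaining web compression depth: a_w = (T − C_f)/(0.85 f'_c b_w) = (3019800 − 1323297)/(0.85 × 37.2 × 355) = 151.13 mm.
M_n = C_f(d − h_f/2) + (T − C_f)(d − a_w/2) = 1323297 × (780 − 45) + 1696503 × (780 − 75.565) = 972.62 + 1195.08 = 2167.70 × 10⁶ N·mm.
M_n = 2167.70 kN·m.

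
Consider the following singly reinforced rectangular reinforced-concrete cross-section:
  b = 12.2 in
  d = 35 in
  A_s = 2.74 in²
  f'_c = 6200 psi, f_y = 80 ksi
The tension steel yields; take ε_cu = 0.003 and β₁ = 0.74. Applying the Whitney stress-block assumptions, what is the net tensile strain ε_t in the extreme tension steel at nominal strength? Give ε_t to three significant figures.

a = A_s f_y/(0.85 f'_c b) = 3.409 in.
β₁ = 0.74, so c = a/β₁ = 3.409/0.74 = 4.607 in.
From the linear strain diagram with ε_cu = 0.003: ε_t = 0.003 (d − c)/c = 0.003 × (35 − 4.607)/4.607 = 0.0198.
Since ε_t ≥ 0.005, the section is tension-controlled.

ε_t ≈ 0.0198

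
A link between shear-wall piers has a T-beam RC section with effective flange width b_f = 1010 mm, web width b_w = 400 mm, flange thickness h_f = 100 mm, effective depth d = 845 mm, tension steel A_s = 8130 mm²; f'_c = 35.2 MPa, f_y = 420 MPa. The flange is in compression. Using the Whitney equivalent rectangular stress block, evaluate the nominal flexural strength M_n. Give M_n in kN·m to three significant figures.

M_n ≈ 2690 kN·m

Tension: T = A_s f_y = 8130 × 420 = 3414600 N.
Try a within the flange: a = T/(0.85 f'_c b_f) = 3414600/(0.85 × 35.2 × 1010) = 112.99 mm.
a = 112.99 > h_f = 100 mm: the block extends into the web. Split into flange-overhang and web parts.
C_f = 0.85 f'_c (b_f − b_w) h_f = 0.85 × 35.2 × (1010 − 400) × 100 = 1825120 N.
Remaining web compression depth: a_w = (T − C_f)/(0.85 f'_c b_w) = (3414600 − 1825120)/(0.85 × 35.2 × 400) = 132.81 mm.
M_n = C_f(d − h_f/2) + (T − C_f)(d − a_w/2) = 1825120 × (845 − 50) + 1589480 × (845 − 66.405) = 1450.97 + 1237.56 = 2688.53 × 10⁶ N·mm.
M_n = 2688.53 kN·m.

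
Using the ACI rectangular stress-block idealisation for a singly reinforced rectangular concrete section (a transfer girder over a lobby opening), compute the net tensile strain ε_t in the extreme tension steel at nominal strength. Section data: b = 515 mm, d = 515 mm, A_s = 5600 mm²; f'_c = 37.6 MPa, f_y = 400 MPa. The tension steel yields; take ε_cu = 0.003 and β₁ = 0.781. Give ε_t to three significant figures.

a = A_s f_y/(0.85 f'_c b) = 136.09 mm.
β₁ = 0.781, so c = a/β₁ = 136.09/0.781 = 174.25 mm.
From the linear strain diagram with ε_cu = 0.003: ε_t = 0.003 (d − c)/c = 0.003 × (515 − 174.25)/174.25 = 0.00587.
Since ε_t ≥ 0.005, the section is tension-controlled.

ε_t ≈ 0.00587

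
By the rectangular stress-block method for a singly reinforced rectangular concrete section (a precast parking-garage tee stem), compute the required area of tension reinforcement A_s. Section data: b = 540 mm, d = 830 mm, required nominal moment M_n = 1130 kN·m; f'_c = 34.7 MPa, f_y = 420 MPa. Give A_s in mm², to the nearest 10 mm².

A_s ≈ 3430 mm²

With M_n = 0.85 f'_c a b (d − a/2), solve the quadratic for a:
a = d − √(d² − 2M_n/(0.85 f'_c b)) = 830 − √(830² − 2 × 1130×10⁶/(0.85 × 34.7 × 540)) = 90.40 mm.
A_s = 0.85 f'_c a b / f_y = 0.85 × 34.7 × 90.40 × 540 / 420 = 3428.2 mm².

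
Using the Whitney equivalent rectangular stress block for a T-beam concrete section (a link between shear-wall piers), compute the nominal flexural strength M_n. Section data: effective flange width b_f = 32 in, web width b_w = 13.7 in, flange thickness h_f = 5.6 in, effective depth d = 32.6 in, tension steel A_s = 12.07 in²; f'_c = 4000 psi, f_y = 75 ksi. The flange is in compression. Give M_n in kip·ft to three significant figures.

M_n ≈ 2100 kip·ft

Tension: T = A_s f_y = 12.07 × 75 = 905.25 kips.
Try a within the flange: a = T/(0.85 f'_c b_f) = 905.25/(0.85 × 4 × 32) = 8.320 in.
a = 8.320 > h_f = 5.6 in: the block extends into the web. Split into flange-overhang and web parts.
C_f = 0.85 f'_c (b_f − b_w) h_f = 0.85 × 4 × (32 − 13.7) × 5.6 = 348.4 kips.
Remaining web compression depth: a_w = (T − C_f)/(0.85 f'_c b_w) = (905.25 − 348.4)/(0.85 × 4 × 13.7) = 11.955 in.
M_n = C_f(d − h_f/2) + (T − C_f)(d − a_w/2) = 348.4 × (32.6 − 2.8) + 556.85 × (32.6 − 5.9775) = 10382.3 + 14824.7 = 25207.0 kip·in.
M_n = 25207.0/12 = 2100.58 kip·ft.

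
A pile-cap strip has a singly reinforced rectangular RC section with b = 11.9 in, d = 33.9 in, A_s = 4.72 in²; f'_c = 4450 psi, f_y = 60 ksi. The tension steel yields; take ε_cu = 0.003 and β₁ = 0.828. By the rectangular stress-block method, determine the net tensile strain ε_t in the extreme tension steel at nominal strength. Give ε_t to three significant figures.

a = A_s f_y/(0.85 f'_c b) = 6.292 in.
β₁ = 0.828, so c = a/β₁ = 6.292/0.828 = 7.599 in.
From the linear strain diagram with ε_cu = 0.003: ε_t = 0.003 (d − c)/c = 0.003 × (33.9 − 7.599)/7.599 = 0.0104.
Since ε_t ≥ 0.005, the section is tension-controlled.

ε_t ≈ 0.0104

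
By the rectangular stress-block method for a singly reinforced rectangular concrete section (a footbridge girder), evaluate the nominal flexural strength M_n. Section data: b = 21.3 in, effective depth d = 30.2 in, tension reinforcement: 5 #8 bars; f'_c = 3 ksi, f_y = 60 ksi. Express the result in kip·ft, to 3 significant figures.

M_n ≈ 553 kip·ft

A_s = 5 × 0.79 = 3.95 in².
T = A_s f_y = 3.95 × 60 = 237 kips.
a = T/(0.85 f'_c b) = 237/(0.85 × 3 × 21.3) = 4.363 in.
M_n = T(d − a/2) = 237 × (30.2 − 2.1815) = 6640.4 kip·in = 6640.4/12 = 553.37 kip·ft.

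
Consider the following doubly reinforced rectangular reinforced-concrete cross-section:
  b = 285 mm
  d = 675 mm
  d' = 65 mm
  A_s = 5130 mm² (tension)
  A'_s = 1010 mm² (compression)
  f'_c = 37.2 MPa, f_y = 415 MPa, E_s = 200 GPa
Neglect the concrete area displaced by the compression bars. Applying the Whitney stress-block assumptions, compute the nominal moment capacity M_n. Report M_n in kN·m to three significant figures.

Assume both tension and compression steel yield.
Net tension couple steel: A_s − A'_s = 4120 mm².
a = (A_s − A'_s) f_y / (0.85 f'_c b) = 1709800/(0.85 × 37.2 × 285) = 189.73 mm.
c = a/β₁ = 189.73/0.784 = 242.00 mm; ε'_s = 0.003(c − d')/c = 0.0022 ≥ f_y/E_s = 0.0021, so compression steel does yield.
M_n = (A_s − A'_s) f_y (d − a/2) + A'_s f_y (d − d') = [1709800 × (675 − 94.865) + 419150 × (675 − 65)] × 10⁻⁶ = 991.91 + 255.68 = 1247.59 kN·m.

M_n ≈ 1250 kN·m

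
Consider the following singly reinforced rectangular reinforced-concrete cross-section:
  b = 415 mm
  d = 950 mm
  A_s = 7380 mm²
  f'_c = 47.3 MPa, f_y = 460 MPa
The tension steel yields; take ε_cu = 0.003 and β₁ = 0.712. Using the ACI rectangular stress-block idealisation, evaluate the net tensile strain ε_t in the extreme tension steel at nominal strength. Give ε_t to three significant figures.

ε_t ≈ 0.00697

a = A_s f_y/(0.85 f'_c b) = 203.46 mm.
β₁ = 0.712, so c = a/β₁ = 203.46/0.712 = 285.76 mm.
From the linear strain diagram with ε_cu = 0.003: ε_t = 0.003 (d − c)/c = 0.003 × (950 − 285.76)/285.76 = 0.00697.
Since ε_t ≥ 0.005, the section is tension-controlled.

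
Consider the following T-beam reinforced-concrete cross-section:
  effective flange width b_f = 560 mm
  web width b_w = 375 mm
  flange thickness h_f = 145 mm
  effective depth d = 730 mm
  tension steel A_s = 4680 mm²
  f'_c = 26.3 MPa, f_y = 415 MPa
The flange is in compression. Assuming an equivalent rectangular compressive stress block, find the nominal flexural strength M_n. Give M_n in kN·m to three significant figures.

M_n ≈ 1270 kN·m

Tension: T = A_s f_y = 4680 × 415 = 1942200 N.
Try a within the flange: a = T/(0.85 f'_c b_f) = 1942200/(0.85 × 26.3 × 560) = 155.14 mm.
a = 155.14 > h_f = 145 mm: the block extends into the web. Split into flange-overhang and web parts.
C_f = 0.85 f'_c (b_f − b_w) h_f = 0.85 × 26.3 × (560 − 375) × 145 = 599673 N.
Remaining web compression depth: a_w = (T − C_f)/(0.85 f'_c b_w) = (1942200 − 599673)/(0.85 × 26.3 × 375) = 160.15 mm.
M_n = C_f(d − h_f/2) + (T − C_f)(d − a_w/2) = 599673 × (730 − 72.5) + 1342527 × (730 − 80.075) = 394.28 + 872.54 = 1266.82 × 10⁶ N·mm.
M_n = 1266.82 kN·m.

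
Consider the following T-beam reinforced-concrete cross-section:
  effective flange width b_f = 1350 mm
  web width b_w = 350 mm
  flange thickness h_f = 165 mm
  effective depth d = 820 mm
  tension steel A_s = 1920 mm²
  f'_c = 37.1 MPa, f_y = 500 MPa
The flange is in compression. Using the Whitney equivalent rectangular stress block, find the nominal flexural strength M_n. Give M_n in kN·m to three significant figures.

M_n ≈ 776 kN·m

Tension: T = A_s f_y = 1920 × 500 = 960000 N.
Try a within the flange: a = T/(0.85 f'_c b_f) = 960000/(0.85 × 37.1 × 1350) = 22.55 mm.
Since a = 22.55 ≤ h_f = 165 mm, the stress block lies entirely in the flange; analyse as a rectangular beam of width b_f.
M_n = T(d − a/2) = 960000 × (820 − 11.275) = 776.38 × 10⁶ N·mm.
M_n = 776.38 kN·m.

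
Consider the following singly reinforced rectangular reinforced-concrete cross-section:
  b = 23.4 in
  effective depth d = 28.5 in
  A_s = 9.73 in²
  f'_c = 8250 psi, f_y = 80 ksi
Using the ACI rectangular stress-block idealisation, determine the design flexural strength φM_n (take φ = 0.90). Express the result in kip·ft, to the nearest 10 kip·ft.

T = A_s f_y = 9.73 × 80 = 778.4 kips.
a = T/(0.85 f'_c b) = 778.4/(0.85 × 8.25 × 23.4) = 4.744 in.
M_n = T(d − a/2) = 778.4 × (28.5 − 2.372) = 20338.0 kip·in = 20338.0/12 = 1694.83 kip·ft.
φM_n = 0.90 × 1694.83 = 1525.35 kip·ft.

φM_n ≈ 1530 kip·ft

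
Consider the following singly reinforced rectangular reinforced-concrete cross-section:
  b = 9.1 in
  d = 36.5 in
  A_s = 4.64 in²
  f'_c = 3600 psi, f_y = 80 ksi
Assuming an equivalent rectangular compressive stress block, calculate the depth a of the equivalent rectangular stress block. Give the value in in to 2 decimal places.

a ≈ 13.33 in

T = A_s f_y = 4.64 × 80 = 371.2 kips.
a = T/(0.85 f'_c b) = 371.2/(0.85 × 3.6 × 9.1) = 13.33 in.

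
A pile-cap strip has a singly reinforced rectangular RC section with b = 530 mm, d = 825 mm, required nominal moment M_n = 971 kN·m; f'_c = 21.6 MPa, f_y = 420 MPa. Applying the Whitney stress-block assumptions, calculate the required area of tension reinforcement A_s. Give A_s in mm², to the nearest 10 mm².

A_s ≈ 3040 mm²

With M_n = 0.85 f'_c a b (d − a/2), solve the quadratic for a:
a = d − √(d² − 2M_n/(0.85 f'_c b)) = 825 − √(825² − 2 × 971×10⁶/(0.85 × 21.6 × 530)) = 131.42 mm.
A_s = 0.85 f'_c a b / f_y = 0.85 × 21.6 × 131.42 × 530 / 420 = 3044.8 mm².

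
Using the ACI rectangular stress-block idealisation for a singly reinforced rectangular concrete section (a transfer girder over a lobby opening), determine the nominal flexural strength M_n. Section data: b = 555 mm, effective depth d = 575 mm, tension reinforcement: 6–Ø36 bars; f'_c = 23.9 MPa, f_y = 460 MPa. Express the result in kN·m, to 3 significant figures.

M_n ≈ 1270 kN·m

A_s = 6 × 1018 = 6108 mm².
T = A_s f_y = 6108 × 460 = 2809680 N = 2809.68 kN.
From C = T: a = T/(0.85 f'_c b) = 2809680/(0.85 × 23.9 × 555) = 249.20 mm.
M_n = T(d − a/2) = 2809.68 kN × (575 − 124.6) mm = 1265.48 kN·m.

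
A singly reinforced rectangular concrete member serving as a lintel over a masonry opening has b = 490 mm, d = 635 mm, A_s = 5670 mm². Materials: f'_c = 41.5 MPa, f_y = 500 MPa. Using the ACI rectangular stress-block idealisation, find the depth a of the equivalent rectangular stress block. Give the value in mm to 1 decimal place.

T = A_s f_y = 5670 × 500 = 2835000 N = 2835 kN.
Setting C = 0.85 f'_c a b equal to T: a = 2835000/(0.85 × 41.5 × 490) = 164.0 mm.

a ≈ 164.0 mm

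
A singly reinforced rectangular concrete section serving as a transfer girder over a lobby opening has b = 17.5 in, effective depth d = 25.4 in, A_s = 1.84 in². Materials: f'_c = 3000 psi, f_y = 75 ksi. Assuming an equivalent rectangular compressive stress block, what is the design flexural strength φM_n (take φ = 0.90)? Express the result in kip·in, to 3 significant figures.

φM_n ≈ 2960 kip·in

T = A_s f_y = 1.84 × 75 = 138 kips.
a = T/(0.85 f'_c b) = 138/(0.85 × 3 × 17.5) = 3.092 in.
M_n = T(d − a/2) = 138 × (25.4 − 1.546) = 3291.9 kip·in.
φM_n = 0.90 × 3291.9 = 2962.7 kip·in.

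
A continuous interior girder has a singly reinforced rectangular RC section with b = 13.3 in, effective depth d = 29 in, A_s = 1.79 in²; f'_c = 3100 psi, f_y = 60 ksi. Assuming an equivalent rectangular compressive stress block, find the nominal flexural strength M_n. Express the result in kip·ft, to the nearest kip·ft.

T = A_s f_y = 1.79 × 60 = 107.4 kips.
a = T/(0.85 f'_c b) = 107.4/(0.85 × 3.1 × 13.3) = 3.065 in.
M_n = T(d − a/2) = 107.4 × (29 − 1.5325) = 2950.0 kip·in = 2950.0/12 = 245.83 kip·ft.

M_n ≈ 246 kip·ft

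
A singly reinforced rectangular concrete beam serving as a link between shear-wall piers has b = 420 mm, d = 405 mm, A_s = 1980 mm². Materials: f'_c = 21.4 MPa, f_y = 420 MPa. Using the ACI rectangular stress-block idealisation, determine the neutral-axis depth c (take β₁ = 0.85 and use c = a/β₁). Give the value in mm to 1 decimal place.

T = A_s f_y = 1980 × 420 = 831600 N = 831.6 kN.
Setting C = 0.85 f'_c a b equal to T: a = 831600/(0.85 × 21.4 × 420) = 108.851 mm.
With β₁ = 0.85, c = a/β₁ = 108.851/0.85 = 128.1 mm.

c ≈ 128.1 mm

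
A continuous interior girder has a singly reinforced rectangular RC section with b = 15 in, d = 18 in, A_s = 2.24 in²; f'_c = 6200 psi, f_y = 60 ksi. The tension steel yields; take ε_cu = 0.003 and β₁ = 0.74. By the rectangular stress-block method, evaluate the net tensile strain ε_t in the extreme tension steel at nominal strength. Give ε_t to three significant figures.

ε_t ≈ 0.0205

a = A_s f_y/(0.85 f'_c b) = 1.700 in.
β₁ = 0.74, so c = a/β₁ = 1.700/0.74 = 2.297 in.
From the linear strain diagram with ε_cu = 0.003: ε_t = 0.003 (d − c)/c = 0.003 × (18 − 2.297)/2.297 = 0.0205.
Since ε_t ≥ 0.005, the section is tension-controlled.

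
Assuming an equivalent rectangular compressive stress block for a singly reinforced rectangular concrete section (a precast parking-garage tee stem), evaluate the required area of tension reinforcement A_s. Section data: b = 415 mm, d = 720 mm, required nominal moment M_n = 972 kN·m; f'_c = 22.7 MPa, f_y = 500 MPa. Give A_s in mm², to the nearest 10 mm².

A_s ≈ 3120 mm²

With M_n = 0.85 f'_c a b (d − a/2), solve the quadratic for a:
a = d − √(d² − 2M_n/(0.85 f'_c b)) = 720 − √(720² − 2 × 972×10⁶/(0.85 × 22.7 × 415)) = 195.00 mm.
A_s = 0.85 f'_c a b / f_y = 0.85 × 22.7 × 195.00 × 415 / 500 = 3122.9 mm².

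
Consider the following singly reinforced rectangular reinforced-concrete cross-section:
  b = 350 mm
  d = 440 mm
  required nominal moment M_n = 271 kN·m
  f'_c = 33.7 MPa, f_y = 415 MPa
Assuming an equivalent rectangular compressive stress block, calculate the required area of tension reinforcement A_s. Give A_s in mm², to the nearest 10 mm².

With M_n = 0.85 f'_c a b (d − a/2), solve the quadratic for a:
a = d − √(d² − 2M_n/(0.85 f'_c b)) = 440 − √(440² − 2 × 271×10⁶/(0.85 × 33.7 × 350)) = 66.45 mm.
A_s = 0.85 f'_c a b / f_y = 0.85 × 33.7 × 66.45 × 350 / 415 = 1605.3 mm².

A_s ≈ 1610 mm²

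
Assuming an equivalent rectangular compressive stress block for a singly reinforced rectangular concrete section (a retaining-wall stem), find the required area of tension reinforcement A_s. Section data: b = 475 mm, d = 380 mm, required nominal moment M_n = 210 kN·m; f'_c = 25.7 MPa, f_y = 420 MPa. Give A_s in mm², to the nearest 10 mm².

A_s ≈ 1420 mm²

With M_n = 0.85 f'_c a b (d − a/2), solve the quadratic for a:
a = d − √(d² − 2M_n/(0.85 f'_c b)) = 380 − √(380² − 2 × 210×10⁶/(0.85 × 25.7 × 475)) = 57.63 mm.
A_s = 0.85 f'_c a b / f_y = 0.85 × 25.7 × 57.63 × 475 / 420 = 1423.8 mm².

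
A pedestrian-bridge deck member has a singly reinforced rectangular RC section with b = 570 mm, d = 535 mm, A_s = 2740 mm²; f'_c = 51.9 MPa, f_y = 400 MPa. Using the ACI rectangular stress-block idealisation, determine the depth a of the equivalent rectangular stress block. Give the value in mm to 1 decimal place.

a ≈ 43.6 mm

T = A_s f_y = 2740 × 400 = 1096000 N = 1096 kN.
Setting C = 0.85 f'_c a b equal to T: a = 1096000/(0.85 × 51.9 × 570) = 43.6 mm.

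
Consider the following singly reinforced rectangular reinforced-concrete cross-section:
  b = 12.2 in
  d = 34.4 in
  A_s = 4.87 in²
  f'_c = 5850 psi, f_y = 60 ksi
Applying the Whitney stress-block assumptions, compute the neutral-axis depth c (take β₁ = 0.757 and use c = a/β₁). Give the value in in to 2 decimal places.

T = A_s f_y = 4.87 × 60 = 292.2 kips.
a = T/(0.85 f'_c b) = 292.2/(0.85 × 5.85 × 12.2) = 4.8167 in.
With β₁ = 0.757, c = a/β₁ = 4.8167/0.757 = 6.36 in.

c ≈ 6.36 in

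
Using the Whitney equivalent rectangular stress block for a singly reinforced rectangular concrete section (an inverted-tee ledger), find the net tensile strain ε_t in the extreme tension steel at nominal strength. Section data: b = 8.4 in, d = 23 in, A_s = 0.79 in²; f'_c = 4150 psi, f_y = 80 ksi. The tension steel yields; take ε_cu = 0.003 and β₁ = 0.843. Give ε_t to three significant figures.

ε_t ≈ 0.0243

a = A_s f_y/(0.85 f'_c b) = 2.133 in.
β₁ = 0.843, so c = a/β₁ = 2.133/0.843 = 2.530 in.
From the linear strain diagram with ε_cu = 0.003: ε_t = 0.003 (d − c)/c = 0.003 × (23 − 2.530)/2.530 = 0.0243.
Since ε_t ≥ 0.005, the section is tension-controlled.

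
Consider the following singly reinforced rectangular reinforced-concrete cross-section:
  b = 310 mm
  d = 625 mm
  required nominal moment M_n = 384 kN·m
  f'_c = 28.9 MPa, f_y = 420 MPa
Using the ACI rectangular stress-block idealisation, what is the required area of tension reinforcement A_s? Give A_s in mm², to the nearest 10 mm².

A_s ≈ 1570 mm²

With M_n = 0.85 f'_c a b (d − a/2), solve the quadratic for a:
a = d − √(d² − 2M_n/(0.85 f'_c b)) = 625 − √(625² − 2 × 384×10⁶/(0.85 × 28.9 × 310)) = 86.69 mm.
A_s = 0.85 f'_c a b / f_y = 0.85 × 28.9 × 86.69 × 310 / 420 = 1571.8 mm².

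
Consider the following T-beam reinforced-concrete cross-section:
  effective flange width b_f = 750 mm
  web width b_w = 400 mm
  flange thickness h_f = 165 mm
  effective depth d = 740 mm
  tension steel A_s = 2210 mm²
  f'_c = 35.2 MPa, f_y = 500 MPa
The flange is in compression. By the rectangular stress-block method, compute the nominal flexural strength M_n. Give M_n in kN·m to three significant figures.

Tension: T = A_s f_y = 2210 × 500 = 1105000 N.
Try a within the flange: a = T/(0.85 f'_c b_f) = 1105000/(0.85 × 35.2 × 750) = 49.24 mm.
Since a = 49.24 ≤ h_f = 165 mm, the stress block lies entirely in the flange; analyse as a rectangular beam of width b_f.
M_n = T(d − a/2) = 1105000 × (740 − 24.62) = 790.49 × 10⁶ N·mm.
M_n = 790.49 kN·m.

M_n ≈ 790 kN·m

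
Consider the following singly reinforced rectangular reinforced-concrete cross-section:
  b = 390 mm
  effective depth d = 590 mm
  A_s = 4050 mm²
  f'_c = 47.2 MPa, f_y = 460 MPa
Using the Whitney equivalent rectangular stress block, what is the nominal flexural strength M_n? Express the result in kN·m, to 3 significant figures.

T = A_s f_y = 4050 × 460 = 1863000 N = 1863 kN.
From C = T: a = T/(0.85 f'_c b) = 1863000/(0.85 × 47.2 × 390) = 119.07 mm.
M_n = T(d − a/2) = 1863 kN × (590 − 59.535) mm = 988.26 kN·m.

M_n ≈ 988 kN·m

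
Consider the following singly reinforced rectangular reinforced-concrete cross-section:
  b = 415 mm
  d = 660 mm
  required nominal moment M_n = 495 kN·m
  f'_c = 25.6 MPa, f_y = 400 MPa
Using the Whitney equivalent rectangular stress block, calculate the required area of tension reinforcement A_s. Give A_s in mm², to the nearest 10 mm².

With M_n = 0.85 f'_c a b (d − a/2), solve the quadratic for a:
a = d − √(d² − 2M_n/(0.85 f'_c b)) = 660 − √(660² − 2 × 495×10⁶/(0.85 × 25.6 × 415)) = 89.06 mm.
A_s = 0.85 f'_c a b / f_y = 0.85 × 25.6 × 89.06 × 415 / 400 = 2010.6 mm².

A_s ≈ 2010 mm²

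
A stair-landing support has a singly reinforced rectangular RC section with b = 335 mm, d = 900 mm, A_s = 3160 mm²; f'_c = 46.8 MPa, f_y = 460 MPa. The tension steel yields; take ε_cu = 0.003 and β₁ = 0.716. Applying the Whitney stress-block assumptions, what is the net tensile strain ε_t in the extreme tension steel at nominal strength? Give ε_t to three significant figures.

a = A_s f_y/(0.85 f'_c b) = 109.08 mm.
β₁ = 0.716, so c = a/β₁ = 109.08/0.716 = 152.35 mm.
From the linear strain diagram with ε_cu = 0.003: ε_t = 0.003 (d − c)/c = 0.003 × (900 − 152.35)/152.35 = 0.0147.
Since ε_t ≥ 0.005, the section is tension-controlled.

ε_t ≈ 0.0147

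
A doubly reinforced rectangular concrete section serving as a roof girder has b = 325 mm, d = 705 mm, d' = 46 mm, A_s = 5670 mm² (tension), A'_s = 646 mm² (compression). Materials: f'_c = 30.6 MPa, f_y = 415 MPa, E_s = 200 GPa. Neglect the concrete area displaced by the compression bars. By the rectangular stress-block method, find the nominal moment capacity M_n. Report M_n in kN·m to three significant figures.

M_n ≈ 1390 kN·m

Assume both tension and compression steel yield.
Net tension couple steel: A_s − A'_s = 5024 mm².
a = (A_s − A'_s) f_y / (0.85 f'_c b) = 2084960/(0.85 × 30.6 × 325) = 246.65 mm.
c = a/β₁ = 246.65/0.831 = 296.81 mm; ε'_s = 0.003(c − d')/c = 0.0025 ≥ f_y/E_s = 0.0021, so compression steel does yield.
M_n = (A_s − A'_s) f_y (d − a/2) + A'_s f_y (d − d') = [2084960 × (705 − 123.325) + 268090 × (705 − 46)] × 10⁻⁶ = 1212.77 + 176.67 = 1389.44 kN·m.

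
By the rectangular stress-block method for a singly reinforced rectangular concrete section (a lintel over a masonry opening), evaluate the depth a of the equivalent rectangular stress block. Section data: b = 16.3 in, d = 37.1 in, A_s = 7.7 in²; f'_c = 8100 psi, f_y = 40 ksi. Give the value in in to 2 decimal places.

T = A_s f_y = 7.7 × 40 = 308 kips.
a = T/(0.85 f'_c b) = 308/(0.85 × 8.1 × 16.3) = 2.74 in.

a ≈ 2.74 in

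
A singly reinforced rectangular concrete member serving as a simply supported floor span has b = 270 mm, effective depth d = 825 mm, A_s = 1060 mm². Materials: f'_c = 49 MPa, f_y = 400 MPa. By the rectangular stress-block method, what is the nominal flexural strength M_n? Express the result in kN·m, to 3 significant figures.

T = A_s f_y = 1060 × 400 = 424000 N = 424 kN.
From C = T: a = T/(0.85 f'_c b) = 424000/(0.85 × 49 × 270) = 37.70 mm.
M_n = T(d − a/2) = 424 kN × (825 − 18.85) mm = 341.81 kN·m.

M_n ≈ 342 kN·m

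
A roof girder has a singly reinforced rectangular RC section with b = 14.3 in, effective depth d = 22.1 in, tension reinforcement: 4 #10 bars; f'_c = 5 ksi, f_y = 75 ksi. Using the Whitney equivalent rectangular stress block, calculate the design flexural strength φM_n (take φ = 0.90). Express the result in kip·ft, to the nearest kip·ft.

φM_n ≈ 542 kip·ft

A_s = 4 × 1.27 = 5.08 in².
T = A_s f_y = 5.08 × 75 = 381 kips.
a = T/(0.85 f'_c b) = 381/(0.85 × 5 × 14.3) = 6.269 in.
M_n = T(d − a/2) = 381 × (22.1 − 3.1345) = 7225.9 kip·in = 7225.9/12 = 602.16 kip·ft.
φM_n = 0.90 × 602.16 = 541.94 kip·ft.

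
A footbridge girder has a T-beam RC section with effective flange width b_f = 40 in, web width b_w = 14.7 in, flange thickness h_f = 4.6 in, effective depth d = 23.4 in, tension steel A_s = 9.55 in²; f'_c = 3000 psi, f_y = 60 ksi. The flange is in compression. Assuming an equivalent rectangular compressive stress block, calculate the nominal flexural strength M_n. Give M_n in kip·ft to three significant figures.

M_n ≈ 976 kip·ft

Tension: T = A_s f_y = 9.55 × 60 = 573 kips.
Try a within the flange: a = T/(0.85 f'_c b_f) = 573/(0.85 × 3 × 40) = 5.618 in.
a = 5.618 > h_f = 4.6 in: the block extends into the web. Split into flange-overhang and web parts.
C_f = 0.85 f'_c (b_f − b_w) h_f = 0.85 × 3 × (40 − 14.7) × 4.6 = 296.8 kips.
Remaining web compression depth: a_w = (T − C_f)/(0.85 f'_c b_w) = (573 − 296.8)/(0.85 × 3 × 14.7) = 7.368 in.
M_n = C_f(d − h_f/2) + (T − C_f)(d − a_w/2) = 296.8 × (23.4 − 2.3) + 276.2 × (23.4 − 3.684) = 6262.5 + 5445.6 = 11708.1 kip·in.
M_n = 11708.1/12 = 975.68 kip·ft.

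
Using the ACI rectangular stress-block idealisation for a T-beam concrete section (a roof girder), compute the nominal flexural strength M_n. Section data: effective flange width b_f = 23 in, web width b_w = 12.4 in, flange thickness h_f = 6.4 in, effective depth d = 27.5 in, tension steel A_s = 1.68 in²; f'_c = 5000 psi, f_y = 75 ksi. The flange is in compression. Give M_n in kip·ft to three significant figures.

M_n ≈ 282 kip·ft

Tension: T = A_s f_y = 1.68 × 75 = 126 kips.
Try a within the flange: a = T/(0.85 f'_c b_f) = 126/(0.85 × 5 × 23) = 1.289 in.
Since a = 1.289 ≤ h_f = 6.4 in, the stress block lies entirely in the flange; analyse as a rectangular beam of width b_f.
M_n = T(d − a/2) = 126 × (27.5 − 0.6445) = 3383.8 kip·in.
M_n = 3383.8/12 = 281.98 kip·ft.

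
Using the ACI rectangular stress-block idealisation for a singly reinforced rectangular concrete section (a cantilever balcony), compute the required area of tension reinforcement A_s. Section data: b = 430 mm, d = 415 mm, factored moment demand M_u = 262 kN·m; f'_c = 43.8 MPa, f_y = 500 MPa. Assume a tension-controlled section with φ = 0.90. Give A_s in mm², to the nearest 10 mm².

M_n = M_u/φ = 262/0.90 = 291.111 kN·m.
With M_n = 0.85 f'_c a b (d − a/2), solve the quadratic for a:
a = d − √(d² − 2M_n/(0.85 f'_c b)) = 415 − √(415² − 2 × 291.111×10⁶/(0.85 × 43.8 × 430)) = 46.41 mm.
A_s = 0.85 f'_c a b / f_y = 0.85 × 43.8 × 46.41 × 430 / 500 = 1485.9 mm².

A_s ≈ 1490 mm²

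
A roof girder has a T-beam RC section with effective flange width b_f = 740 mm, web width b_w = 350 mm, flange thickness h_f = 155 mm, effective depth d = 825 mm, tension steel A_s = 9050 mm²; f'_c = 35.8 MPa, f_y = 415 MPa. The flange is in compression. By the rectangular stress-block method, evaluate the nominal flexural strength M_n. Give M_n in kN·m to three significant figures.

Tension: T = A_s f_y = 9050 × 415 = 3755750 N.
Try a within the flange: a = T/(0.85 f'_c b_f) = 3755750/(0.85 × 35.8 × 740) = 166.79 mm.
a = 166.79 > h_f = 155 mm: the block extends into the web. Split into flange-overhang and web parts.
C_f = 0.85 f'_c (b_f − b_w) h_f = 0.85 × 35.8 × (740 − 350) × 155 = 1839494 N.
Remaining web compression depth: a_w = (T − C_f)/(0.85 f'_c b_w) = (3755750 − 1839494)/(0.85 × 35.8 × 350) = 179.92 mm.
M_n = C_f(d − h_f/2) + (T − C_f)(d − a_w/2) = 1839494 × (825 − 77.5) + 1916256 × (825 − 89.96) = 1375.02 + 1408.52 = 2783.54 × 10⁶ N·mm.
M_n = 2783.54 kN·m.

M_n ≈ 2780 kN·m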